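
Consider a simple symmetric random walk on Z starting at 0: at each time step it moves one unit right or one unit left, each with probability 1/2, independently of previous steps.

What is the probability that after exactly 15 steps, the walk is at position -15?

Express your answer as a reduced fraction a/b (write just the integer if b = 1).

To reach position -15 after 15 steps: need 0 steps of +1 and 15 of -1.
Favorable paths: C(15,0) = 1
Total paths: 2^15 = 32768
P = 1/32768 = 1/32768

Answer: 1/32768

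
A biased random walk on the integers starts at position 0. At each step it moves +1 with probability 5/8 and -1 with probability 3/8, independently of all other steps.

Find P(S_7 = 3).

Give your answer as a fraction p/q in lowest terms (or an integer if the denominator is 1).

To reach position 3 after 7 steps: need 5 steps of +1 and 2 steps of -1.
Number of such sequences: C(7,5) = 21
Each has probability (5/8)^5 · (3/8)^2 = 28125/2097152
P = 21 · 28125/2097152 = 590625/2097152

Answer: 590625/2097152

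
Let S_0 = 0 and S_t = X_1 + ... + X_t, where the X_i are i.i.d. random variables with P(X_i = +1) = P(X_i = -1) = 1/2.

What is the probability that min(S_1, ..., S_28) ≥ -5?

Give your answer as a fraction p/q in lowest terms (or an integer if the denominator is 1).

Let f(t,s) = #length-t paths at position s with S_1..S_t all ≥ -5.
f(t,s) = f(t-1,s-1) + f(t-1,s+1) for s ≥ -5; f(t,s) = 0 for s < -5.
t=0: f(0,0)=1
t=1: f(1,-1)=1 f(1,1)=1
t=2: f(2,-2)=1 f(2,0)=2 f(2,2)=1
t=3: f(3,-3)=1 f(3,-1)=3 f(3,1)=3 f(3,3)=1
t=4: f(4,-4)=1 f(4,-2)=4 f(4,0)=6 f(4,2)=4 f(4,4)=1
t=5: f(5,-5)=1 f(5,-3)=5 f(5,-1)=10 f(5,1)=10 f(5,3)=5 f(5,5)=1
t=6: f(6,-4)=6 f(6,-2)=15 f(6,0)=20 f(6,2)=15 f(6,4)=6 f(6,6)=1
t=7: f(7,-5)=6 f(7,-3)=21 f(7,-1)=35 f(7,1)=35 f(7,3)=21 f(7,5)=7 f(7,7)=1
t=8: f(8,-4)=27 f(8,-2)=56 f(8,0)=70 f(8,2)=56 f(8,4)=28 f(8,6)=8 f(8,8)=1
t=9: f(9,-5)=27 f(9,-3)=83 f(9,-1)=126 f(9,1)=126 f(9,3)=84 f(9,5)=36 f(9,7)=9 f(9,9)=1
t=10: f(10,-4)=110 f(10,-2)=209 f(10,0)=252 f(10,2)=210 f(10,4)=120 f(10,6)=45 f(10,8)=10 f(10,10)=1
t=11: f(11,-5)=110 f(11,-3)=319 f(11,-1)=461 f(11,1)=462 f(11,3)=330 f(11,5)=165 f(11,7)=55 f(11,9)=11 f(11,11)=1
t=12: f(12,-4)=429 f(12,-2)=780 f(12,0)=923 f(12,2)=792 f(12,4)=495 f(12,6)=220 f(12,8)=66 f(12,10)=12 f(12,12)=1
t=13: f(13,-5)=429 f(13,-3)=1209 f(13,-1)=1703 f(13,1)=1715 f(13,3)=1287 f(13,5)=715 f(13,7)=286 f(13,9)=78 f(13,11)=13 f(13,13)=1
t=14: f(14,-4)=1638 f(14,-2)=2912 f(14,0)=3418 f(14,2)=3002 f(14,4)=2002 f(14,6)=1001 f(14,8)=364 f(14,10)=91 f(14,12)=14 f(14,14)=1
t=15: f(15,-5)=1638 f(15,-3)=4550 f(15,-1)=6330 f(15,1)=6420 f(15,3)=5004 f(15,5)=3003 f(15,7)=1365 f(15,9)=455 f(15,11)=105 f(15,13)=15 f(15,15)=1
t=16: f(16,-4)=6188 f(16,-2)=10880 f(16,0)=12750 f(16,2)=11424 f(16,4)=8007 f(16,6)=4368 f(16,8)=1820 f(16,10)=560 f(16,12)=120 f(16,14)=16 f(16,16)=1
t=17: f(17,-5)=6188 f(17,-3)=17068 f(17,-1)=23630 f(17,1)=24174 f(17,3)=19431 f(17,5)=12375 f(17,7)=6188 f(17,9)=2380 f(17,11)=680 f(17,13)=136 f(17,15)=17 f(17,17)=1
t=18: f(18,-4)=23256 f(18,-2)=40698 f(18,0)=47804 f(18,2)=43605 f(18,4)=31806 f(18,6)=18563 f(18,8)=8568 f(18,10)=3060 f(18,12)=816 f(18,14)=153 f(18,16)=18 f(18,18)=1
t=19: f(19,-5)=23256 f(19,-3)=63954 f(19,-1)=88502 f(19,1)=91409 f(19,3)=75411 f(19,5)=50369 f(19,7)=27131 f(19,9)=11628 f(19,11)=3876 f(19,13)=969 f(19,15)=171 f(19,17)=19 f(19,19)=1
t=20: f(20,-4)=87210 f(20,-2)=152456 f(20,0)=179911 f(20,2)=166820 f(20,4)=125780 f(20,6)=77500 f(20,8)=38759 f(20,10)=15504 f(20,12)=4845 f(20,14)=1140 f(20,16)=190 f(20,18)=20 f(20,20)=1
t=21: f(21,-5)=87210 f(21,-3)=239666 f(21,-1)=332367 f(21,1)=346731 f(21,3)=292600 f(21,5)=203280 f(21,7)=116259 f(21,9)=54263 f(21,11)=20349 f(21,13)=5985 f(21,15)=1330 f(21,17)=210 f(21,19)=21 f(21,21)=1
t=22: f(22,-4)=326876 f(22,-2)=572033 f(22,0)=679098 f(22,2)=639331 f(22,4)=495880 f(22,6)=319539 f(22,8)=170522 f(22,10)=74612 f(22,12)=26334 f(22,14)=7315 f(22,16)=1540 f(22,18)=231 f(22,20)=22 f(22,22)=1
t=23: f(23,-5)=326876 f(23,-3)=898909 f(23,-1)=1251131 f(23,1)=1318429 f(23,3)=1135211 f(23,5)=815419 f(23,7)=490061 f(23,9)=245134 f(23,11)=100946 f(23,13)=33649 f(23,15)=8855 f(23,17)=1771 f(23,19)=253 f(23,21)=23 f(23,23)=1
t=24: f(24,-4)=1225785 f(24,-2)=2150040 f(24,0)=2569560 f(24,2)=2453640 f(24,4)=1950630 f(24,6)=1305480 f(24,8)=735195 f(24,10)=346080 f(24,12)=134595 f(24,14)=42504 f(24,16)=10626 f(24,18)=2024 f(24,20)=276 f(24,22)=24 f(24,24)=1
t=25: f(25,-5)=1225785 f(25,-3)=3375825 f(25,-1)=4719600 f(25,1)=5023200 f(25,3)=4404270 f(25,5)=3256110 f(25,7)=2040675 f(25,9)=1081275 f(25,11)=480675 f(25,13)=177099 f(25,15)=53130 f(25,17)=12650 f(25,19)=2300 f(25,21)=300 f(25,23)=25 f(25,25)=1
t=26: f(26,-4)=4601610 f(26,-2)=8095425 f(26,0)=9742800 f(26,2)=9427470 f(26,4)=7660380 f(26,6)=5296785 f(26,8)=3121950 f(26,10)=1561950 f(26,12)=657774 f(26,14)=230229 f(26,16)=65780 f(26,18)=14950 f(26,20)=2600 f(26,22)=325 f(26,24)=26 f(26,26)=1
t=27: f(27,-5)=4601610 f(27,-3)=12697035 f(27,-1)=17838225 f(27,1)=19170270 f(27,3)=17087850 f(27,5)=12957165 f(27,7)=8418735 f(27,9)=4683900 f(27,11)=2219724 f(27,13)=888003 f(27,15)=296009 f(27,17)=80730 f(27,19)=17550 f(27,21)=2925 f(27,23)=351 f(27,25)=27 f(27,27)=1
t=28: f(28,-4)=17298645 f(28,-2)=30535260 f(28,0)=37008495 f(28,2)=36258120 f(28,4)=30045015 f(28,6)=21375900 f(28,8)=13102635 f(28,10)=6903624 f(28,12)=3107727 f(28,14)=1184012 f(28,16)=376739 f(28,18)=98280 f(28,20)=20475 f(28,22)=3276 f(28,24)=378 f(28,26)=28 f(28,28)=1
Σ_s f(28,s) = 197318610
P = 197318610/268435456 = 98659305/134217728

Answer: 98659305/134217728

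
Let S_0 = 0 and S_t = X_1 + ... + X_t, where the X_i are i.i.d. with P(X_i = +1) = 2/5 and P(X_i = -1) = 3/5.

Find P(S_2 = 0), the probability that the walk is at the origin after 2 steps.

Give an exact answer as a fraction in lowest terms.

Answer: 12/25

Derivation:
To be at 0 after 2 steps: need exactly 1 step of +1 and 1 of -1.
Number of such sequences: C(2,1) = 2
Each has probability (2/5)^1 · (3/5)^1 = 6/25
P = 2 · 6/25 = 12/25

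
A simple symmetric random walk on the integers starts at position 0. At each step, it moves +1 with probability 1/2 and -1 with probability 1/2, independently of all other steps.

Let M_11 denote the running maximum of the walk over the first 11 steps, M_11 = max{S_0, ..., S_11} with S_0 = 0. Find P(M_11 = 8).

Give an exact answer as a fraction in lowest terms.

Answer: 11/2048

Derivation:
Let M_11 = max(S_0,...,S_11). Use the reflection principle: for j ≥ 1, #{paths with M_11 ≥ j} = #{S_11 ≥ j} + #{S_11 ≥ j+1}.
By reflection, #{M_11 ≥ 8} = #{S_11 ≥ 8} + #{S_11 ≥ 9} = 12 + 12 = 24.
#{M_11 ≥ 9} = #{S_11 ≥ 9} + #{S_11 ≥ 10} = 12 + 1 = 13.
#{M_11 = 8} = 24 - 13 = 11.
P(M_11 = 8) = 11/2048 = 11/2048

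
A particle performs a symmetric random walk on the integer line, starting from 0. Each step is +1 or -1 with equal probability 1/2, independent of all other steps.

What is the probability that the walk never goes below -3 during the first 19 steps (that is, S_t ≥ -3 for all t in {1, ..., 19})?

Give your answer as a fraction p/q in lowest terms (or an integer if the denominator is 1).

Let f(t,s) = #length-t paths at position s with S_1..S_t all ≥ -3.
f(t,s) = f(t-1,s-1) + f(t-1,s+1) for s ≥ -3; f(t,s) = 0 for s < -3.
t=0: f(0,0)=1
t=1: f(1,-1)=1 f(1,1)=1
t=2: f(2,-2)=1 f(2,0)=2 f(2,2)=1
t=3: f(3,-3)=1 f(3,-1)=3 f(3,1)=3 f(3,3)=1
t=4: f(4,-2)=4 f(4,0)=6 f(4,2)=4 f(4,4)=1
t=5: f(5,-3)=4 f(5,-1)=10 f(5,1)=10 f(5,3)=5 f(5,5)=1
t=6: f(6,-2)=14 f(6,0)=20 f(6,2)=15 f(6,4)=6 f(6,6)=1
t=7: f(7,-3)=14 f(7,-1)=34 f(7,1)=35 f(7,3)=21 f(7,5)=7 f(7,7)=1
t=8: f(8,-2)=48 f(8,0)=69 f(8,2)=56 f(8,4)=28 f(8,6)=8 f(8,8)=1
t=9: f(9,-3)=48 f(9,-1)=117 f(9,1)=125 f(9,3)=84 f(9,5)=36 f(9,7)=9 f(9,9)=1
t=10: f(10,-2)=165 f(10,0)=242 f(10,2)=209 f(10,4)=120 f(10,6)=45 f(10,8)=10 f(10,10)=1
t=11: f(11,-3)=165 f(11,-1)=407 f(11,1)=451 f(11,3)=329 f(11,5)=165 f(11,7)=55 f(11,9)=11 f(11,11)=1
t=12: f(12,-2)=572 f(12,0)=858 f(12,2)=780 f(12,4)=494 f(12,6)=220 f(12,8)=66 f(12,10)=12 f(12,12)=1
t=13: f(13,-3)=572 f(13,-1)=1430 f(13,1)=1638 f(13,3)=1274 f(13,5)=714 f(13,7)=286 f(13,9)=78 f(13,11)=13 f(13,13)=1
t=14: f(14,-2)=2002 f(14,0)=3068 f(14,2)=2912 f(14,4)=1988 f(14,6)=1000 f(14,8)=364 f(14,10)=91 f(14,12)=14 f(14,14)=1
t=15: f(15,-3)=2002 f(15,-1)=5070 f(15,1)=5980 f(15,3)=4900 f(15,5)=2988 f(15,7)=1364 f(15,9)=455 f(15,11)=105 f(15,13)=15 f(15,15)=1
t=16: f(16,-2)=7072 f(16,0)=11050 f(16,2)=10880 f(16,4)=7888 f(16,6)=4352 f(16,8)=1819 f(16,10)=560 f(16,12)=120 f(16,14)=16 f(16,16)=1
t=17: f(17,-3)=7072 f(17,-1)=18122 f(17,1)=21930 f(17,3)=18768 f(17,5)=12240 f(17,7)=6171 f(17,9)=2379 f(17,11)=680 f(17,13)=136 f(17,15)=17 f(17,17)=1
t=18: f(18,-2)=25194 f(18,0)=40052 f(18,2)=40698 f(18,4)=31008 f(18,6)=18411 f(18,8)=8550 f(18,10)=3059 f(18,12)=816 f(18,14)=153 f(18,16)=18 f(18,18)=1
t=19: f(19,-3)=25194 f(19,-1)=65246 f(19,1)=80750 f(19,3)=71706 f(19,5)=49419 f(19,7)=26961 f(19,9)=11609 f(19,11)=3875 f(19,13)=969 f(19,15)=171 f(19,17)=19 f(19,19)=1
Σ_s f(19,s) = 335920
P = 335920/524288 = 20995/32768

Answer: 20995/32768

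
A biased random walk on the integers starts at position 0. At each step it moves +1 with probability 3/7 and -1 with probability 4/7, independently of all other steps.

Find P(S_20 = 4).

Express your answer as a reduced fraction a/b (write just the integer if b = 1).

To reach position 4 after 20 steps: need 12 steps of +1 and 8 steps of -1.
Number of such sequences: C(20,12) = 125970
Each has probability (3/7)^12 · (4/7)^8 = 34828517376/79792266297612001
P = 125970 · 34828517376/79792266297612001 = 4387348333854720/79792266297612001

Answer: 4387348333854720/79792266297612001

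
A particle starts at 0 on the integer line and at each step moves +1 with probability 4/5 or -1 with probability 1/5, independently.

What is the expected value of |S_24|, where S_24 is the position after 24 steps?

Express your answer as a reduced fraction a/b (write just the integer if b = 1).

Answer: 858370227522884952/59604644775390625

Derivation:
S_24 takes values m ≡ 0 (mod 2) with |m| ≤ 24; P(S_24=m) = C(24,(24+m)/2) · (4/5)^((24+m)/2) · (1/5)^((24-m)/2).
Distribution: P(S=-24)=1/59604644775390625, P(S=-22)=96/59604644775390625, P(S=-20)=4416/59604644775390625, P(S=-18)=129536/59604644775390625, P(S=-16)=2720256/59604644775390625, P(S=-14)=43524096/59604644775390625, P(S=-12)=551305216/59604644775390625, P(S=-10)=5670567936/59604644775390625, P(S=-8)=48199827456/59604644775390625, P(S=-6)=342754328576/59604644775390625, P(S=-4)=2056525971456/59604644775390625, P(S=-2)=10469586763776/59604644775390625, P(S=0)=45368209309696/59604644775390625, P(S=2)=167513388220416/59604644775390625, P(S=4)=526470648692736/59604644775390625, P(S=6)=1403921729847296/59604644775390625, P(S=8)=3158823892156416/59604644775390625, P(S=10)=5946021444059136/59604644775390625, P(S=12)=9249366690758656/59604644775390625, P(S=14)=11683410556747776/59604644775390625, P(S=16)=11683410556747776/59604644775390625, P(S=18)=8901646138474496/59604644775390625, P(S=20)=4855443348258816/59604644775390625, P(S=22)=1688849860263936/59604644775390625, P(S=24)=281474976710656/59604644775390625
E[|S_24|] = Σ_m |m|·P(S_24=m) = 858370227522884952/59604644775390625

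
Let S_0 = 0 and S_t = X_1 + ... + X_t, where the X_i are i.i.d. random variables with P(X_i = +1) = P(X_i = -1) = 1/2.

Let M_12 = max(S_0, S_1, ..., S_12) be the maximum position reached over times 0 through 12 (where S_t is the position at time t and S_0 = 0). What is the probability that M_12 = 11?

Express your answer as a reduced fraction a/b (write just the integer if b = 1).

Let M_12 = max(S_0,...,S_12). Use the reflection principle: for j ≥ 1, #{paths with M_12 ≥ j} = #{S_12 ≥ j} + #{S_12 ≥ j+1}.
By reflection, #{M_12 ≥ 11} = #{S_12 ≥ 11} + #{S_12 ≥ 12} = 1 + 1 = 2.
#{M_12 ≥ 12} = #{S_12 ≥ 12} + #{S_12 ≥ 13} = 1 + 0 = 1.
#{M_12 = 11} = 2 - 1 = 1.
P(M_12 = 11) = 1/4096 = 1/4096

Answer: 1/4096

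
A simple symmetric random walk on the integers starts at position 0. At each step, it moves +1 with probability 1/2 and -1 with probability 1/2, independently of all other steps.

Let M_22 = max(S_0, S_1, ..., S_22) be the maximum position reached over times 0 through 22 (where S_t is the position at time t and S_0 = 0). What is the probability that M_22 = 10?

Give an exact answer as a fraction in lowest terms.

Answer: 74613/4194304

Derivation:
Let M_22 = max(S_0,...,S_22). Use the reflection principle: for j ≥ 1, #{paths with M_22 ≥ j} = #{S_22 ≥ j} + #{S_22 ≥ j+1}.
By reflection, #{M_22 ≥ 10} = #{S_22 ≥ 10} + #{S_22 ≥ 11} = 110056 + 35443 = 145499.
#{M_22 ≥ 11} = #{S_22 ≥ 11} + #{S_22 ≥ 12} = 35443 + 35443 = 70886.
#{M_22 = 10} = 145499 - 70886 = 74613.
P(M_22 = 10) = 74613/4194304 = 74613/4194304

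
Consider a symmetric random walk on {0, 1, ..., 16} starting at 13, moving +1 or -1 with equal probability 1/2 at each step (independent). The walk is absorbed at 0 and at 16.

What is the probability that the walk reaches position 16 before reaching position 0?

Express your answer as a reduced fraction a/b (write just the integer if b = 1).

Symmetric walk (p = 1/2): the harmonic-function argument gives P(hit 16 before 0 | start at 13) = a/N.
P = 13/16 = 13/16

Answer: 13/16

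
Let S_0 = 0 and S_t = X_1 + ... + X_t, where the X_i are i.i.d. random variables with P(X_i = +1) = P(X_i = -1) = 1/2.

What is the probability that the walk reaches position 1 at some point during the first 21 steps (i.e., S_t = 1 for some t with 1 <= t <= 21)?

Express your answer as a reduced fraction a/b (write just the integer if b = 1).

Answer: 436109/524288

Derivation:
Count via complement. Let g(t,s) = #length-t paths at position s with S_1..S_t all ≠ 1.
g(t,s) = g(t-1,s-1) + g(t-1,s+1) for s ≠ 1; g(t,1) = 0.
t=0: g(0,0)=1
t=1: g(1,-1)=1
t=2: g(2,-2)=1 g(2,0)=1
t=3: g(3,-3)=1 g(3,-1)=2
t=4: g(4,-4)=1 g(4,-2)=3 g(4,0)=2
t=5: g(5,-5)=1 g(5,-3)=4 g(5,-1)=5
t=6: g(6,-6)=1 g(6,-4)=5 g(6,-2)=9 g(6,0)=5
t=7: g(7,-7)=1 g(7,-5)=6 g(7,-3)=14 g(7,-1)=14
t=8: g(8,-8)=1 g(8,-6)=7 g(8,-4)=20 g(8,-2)=28 g(8,0)=14
t=9: g(9,-9)=1 g(9,-7)=8 g(9,-5)=27 g(9,-3)=48 g(9,-1)=42
t=10: g(10,-10)=1 g(10,-8)=9 g(10,-6)=35 g(10,-4)=75 g(10,-2)=90 g(10,0)=42
t=11: g(11,-11)=1 g(11,-9)=10 g(11,-7)=44 g(11,-5)=110 g(11,-3)=165 g(11,-1)=132
t=12: g(12,-12)=1 g(12,-10)=11 g(12,-8)=54 g(12,-6)=154 g(12,-4)=275 g(12,-2)=297 g(12,0)=132
t=13: g(13,-13)=1 g(13,-11)=12 g(13,-9)=65 g(13,-7)=208 g(13,-5)=429 g(13,-3)=572 g(13,-1)=429
t=14: g(14,-14)=1 g(14,-12)=13 g(14,-10)=77 g(14,-8)=273 g(14,-6)=637 g(14,-4)=1001 g(14,-2)=1001 g(14,0)=429
t=15: g(15,-15)=1 g(15,-13)=14 g(15,-11)=90 g(15,-9)=350 g(15,-7)=910 g(15,-5)=1638 g(15,-3)=2002 g(15,-1)=1430
t=16: g(16,-16)=1 g(16,-14)=15 g(16,-12)=104 g(16,-10)=440 g(16,-8)=1260 g(16,-6)=2548 g(16,-4)=3640 g(16,-2)=3432 g(16,0)=1430
t=17: g(17,-17)=1 g(17,-15)=16 g(17,-13)=119 g(17,-11)=544 g(17,-9)=1700 g(17,-7)=3808 g(17,-5)=6188 g(17,-3)=7072 g(17,-1)=4862
t=18: g(18,-18)=1 g(18,-16)=17 g(18,-14)=135 g(18,-12)=663 g(18,-10)=2244 g(18,-8)=5508 g(18,-6)=9996 g(18,-4)=13260 g(18,-2)=11934 g(18,0)=4862
t=19: g(19,-19)=1 g(19,-17)=18 g(19,-15)=152 g(19,-13)=798 g(19,-11)=2907 g(19,-9)=7752 g(19,-7)=15504 g(19,-5)=23256 g(19,-3)=25194 g(19,-1)=16796
t=20: g(20,-20)=1 g(20,-18)=19 g(20,-16)=170 g(20,-14)=950 g(20,-12)=3705 g(20,-10)=10659 g(20,-8)=23256 g(20,-6)=38760 g(20,-4)=48450 g(20,-2)=41990 g(20,0)=16796
t=21: g(21,-21)=1 g(21,-19)=20 g(21,-17)=189 g(21,-15)=1120 g(21,-13)=4655 g(21,-11)=14364 g(21,-9)=33915 g(21,-7)=62016 g(21,-5)=87210 g(21,-3)=90440 g(21,-1)=58786
Paths never hitting 1: Σ_s g(21,s) = 352716
Paths hitting 1: 2^21 - 352716 = 1744436
P = 1744436/2097152 = 436109/524288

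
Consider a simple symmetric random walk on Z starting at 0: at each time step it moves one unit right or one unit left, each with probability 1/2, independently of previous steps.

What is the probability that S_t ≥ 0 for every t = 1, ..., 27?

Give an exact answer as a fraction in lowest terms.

Answer: 5014575/33554432

Derivation:
Let f(t,s) = #length-t paths at position s with S_1..S_t all ≥ 0.
f(t,s) = f(t-1,s-1) + f(t-1,s+1) for s ≥ 0; f(t,s) = 0 for s < 0.
t=0: f(0,0)=1
t=1: f(1,1)=1
t=2: f(2,0)=1 f(2,2)=1
t=3: f(3,1)=2 f(3,3)=1
t=4: f(4,0)=2 f(4,2)=3 f(4,4)=1
t=5: f(5,1)=5 f(5,3)=4 f(5,5)=1
t=6: f(6,0)=5 f(6,2)=9 f(6,4)=5 f(6,6)=1
t=7: f(7,1)=14 f(7,3)=14 f(7,5)=6 f(7,7)=1
t=8: f(8,0)=14 f(8,2)=28 f(8,4)=20 f(8,6)=7 f(8,8)=1
t=9: f(9,1)=42 f(9,3)=48 f(9,5)=27 f(9,7)=8 f(9,9)=1
t=10: f(10,0)=42 f(10,2)=90 f(10,4)=75 f(10,6)=35 f(10,8)=9 f(10,10)=1
t=11: f(11,1)=132 f(11,3)=165 f(11,5)=110 f(11,7)=44 f(11,9)=10 f(11,11)=1
t=12: f(12,0)=132 f(12,2)=297 f(12,4)=275 f(12,6)=154 f(12,8)=54 f(12,10)=11 f(12,12)=1
t=13: f(13,1)=429 f(13,3)=572 f(13,5)=429 f(13,7)=208 f(13,9)=65 f(13,11)=12 f(13,13)=1
t=14: f(14,0)=429 f(14,2)=1001 f(14,4)=1001 f(14,6)=637 f(14,8)=273 f(14,10)=77 f(14,12)=13 f(14,14)=1
t=15: f(15,1)=1430 f(15,3)=2002 f(15,5)=1638 f(15,7)=910 f(15,9)=350 f(15,11)=90 f(15,13)=14 f(15,15)=1
t=16: f(16,0)=1430 f(16,2)=3432 f(16,4)=3640 f(16,6)=2548 f(16,8)=1260 f(16,10)=440 f(16,12)=104 f(16,14)=15 f(16,16)=1
t=17: f(17,1)=4862 f(17,3)=7072 f(17,5)=6188 f(17,7)=3808 f(17,9)=1700 f(17,11)=544 f(17,13)=119 f(17,15)=16 f(17,17)=1
t=18: f(18,0)=4862 f(18,2)=11934 f(18,4)=13260 f(18,6)=9996 f(18,8)=5508 f(18,10)=2244 f(18,12)=663 f(18,14)=135 f(18,16)=17 f(18,18)=1
t=19: f(19,1)=16796 f(19,3)=25194 f(19,5)=23256 f(19,7)=15504 f(19,9)=7752 f(19,11)=2907 f(19,13)=798 f(19,15)=152 f(19,17)=18 f(19,19)=1
t=20: f(20,0)=16796 f(20,2)=41990 f(20,4)=48450 f(20,6)=38760 f(20,8)=23256 f(20,10)=10659 f(20,12)=3705 f(20,14)=950 f(20,16)=170 f(20,18)=19 f(20,20)=1
t=21: f(21,1)=58786 f(21,3)=90440 f(21,5)=87210 f(21,7)=62016 f(21,9)=33915 f(21,11)=14364 f(21,13)=4655 f(21,15)=1120 f(21,17)=189 f(21,19)=20 f(21,21)=1
t=22: f(22,0)=58786 f(22,2)=149226 f(22,4)=177650 f(22,6)=149226 f(22,8)=95931 f(22,10)=48279 f(22,12)=19019 f(22,14)=5775 f(22,16)=1309 f(22,18)=209 f(22,20)=21 f(22,22)=1
t=23: f(23,1)=208012 f(23,3)=326876 f(23,5)=326876 f(23,7)=245157 f(23,9)=144210 f(23,11)=67298 f(23,13)=24794 f(23,15)=7084 f(23,17)=1518 f(23,19)=230 f(23,21)=22 f(23,23)=1
t=24: f(24,0)=208012 f(24,2)=534888 f(24,4)=653752 f(24,6)=572033 f(24,8)=389367 f(24,10)=211508 f(24,12)=92092 f(24,14)=31878 f(24,16)=8602 f(24,18)=1748 f(24,20)=252 f(24,22)=23 f(24,24)=1
t=25: f(25,1)=742900 f(25,3)=1188640 f(25,5)=1225785 f(25,7)=961400 f(25,9)=600875 f(25,11)=303600 f(25,13)=123970 f(25,15)=40480 f(25,17)=10350 f(25,19)=2000 f(25,21)=275 f(25,23)=24 f(25,25)=1
t=26: f(26,0)=742900 f(26,2)=1931540 f(26,4)=2414425 f(26,6)=2187185 f(26,8)=1562275 f(26,10)=904475 f(26,12)=427570 f(26,14)=164450 f(26,16)=50830 f(26,18)=12350 f(26,20)=2275 f(26,22)=299 f(26,24)=25 f(26,26)=1
t=27: f(27,1)=2674440 f(27,3)=4345965 f(27,5)=4601610 f(27,7)=3749460 f(27,9)=2466750 f(27,11)=1332045 f(27,13)=592020 f(27,15)=215280 f(27,17)=63180 f(27,19)=14625 f(27,21)=2574 f(27,23)=324 f(27,25)=26 f(27,27)=1
Σ_s f(27,s) = 20058300
P = 20058300/134217728 = 5014575/33554432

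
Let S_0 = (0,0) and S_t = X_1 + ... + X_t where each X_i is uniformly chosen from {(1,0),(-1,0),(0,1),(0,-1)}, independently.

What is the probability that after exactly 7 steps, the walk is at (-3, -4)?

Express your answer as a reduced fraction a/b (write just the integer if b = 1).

Answer: 35/16384

Derivation:
Let h be the number of horizontal steps (so 7-h are vertical). To end at (-3,-4) need (h-3)/2 right-steps and ((7-h)-4)/2 up-steps.
Sum over h with 3 ≤ h ≤ 3, h ≡ 1 (mod 2), 7-h ≡ 0 (mod 2):
h=3: C(7,3)·C(3,0)·C(4,0) = 35·1·1 = 35
Total favorable: 35
Total paths: 4^7 = 16384
P = 35/16384 = 35/16384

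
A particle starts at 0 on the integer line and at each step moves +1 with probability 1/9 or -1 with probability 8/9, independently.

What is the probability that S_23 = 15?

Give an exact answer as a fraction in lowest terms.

To reach position 15 after 23 steps: need 19 steps of +1 and 4 steps of -1.
Number of such sequences: C(23,19) = 8855
Each has probability (1/9)^19 · (8/9)^4 = 4096/8862938119652501095929
P = 8855 · 4096/8862938119652501095929 = 36270080/8862938119652501095929

Answer: 36270080/8862938119652501095929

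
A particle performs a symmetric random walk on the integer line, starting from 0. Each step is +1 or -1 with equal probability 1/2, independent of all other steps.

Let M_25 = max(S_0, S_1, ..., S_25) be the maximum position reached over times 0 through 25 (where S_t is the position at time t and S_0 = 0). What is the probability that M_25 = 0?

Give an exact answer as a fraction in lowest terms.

Answer: 1300075/8388608

Derivation:
Let M_25 = max(S_0,...,S_25). Use the reflection principle: for j ≥ 1, #{paths with M_25 ≥ j} = #{S_25 ≥ j} + #{S_25 ≥ j+1}.
P(M_25 ≥ 0) = 1 since S_0 = 0, so #{M_25 ≥ 0} = 33554432.
#{M_25 ≥ 1} = #{S_25 ≥ 1} + #{S_25 ≥ 2} = 16777216 + 11576916 = 28354132.
#{M_25 = 0} = 33554432 - 28354132 = 5200300.
P(M_25 = 0) = 5200300/33554432 = 1300075/8388608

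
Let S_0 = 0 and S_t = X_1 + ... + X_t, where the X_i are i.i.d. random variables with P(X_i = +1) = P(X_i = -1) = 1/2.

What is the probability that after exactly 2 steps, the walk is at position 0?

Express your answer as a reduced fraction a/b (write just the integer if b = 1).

Answer: 1/2

Derivation:
To return to 0 after 2 steps: need exactly 1 step of +1 and 1 of -1.
Favorable paths: C(2,1) = 2
Total paths: 2^2 = 4
P = 2/4 = 1/2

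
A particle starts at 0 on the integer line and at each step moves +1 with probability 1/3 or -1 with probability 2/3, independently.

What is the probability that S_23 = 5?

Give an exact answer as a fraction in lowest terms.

To reach position 5 after 23 steps: need 14 steps of +1 and 9 steps of -1.
Number of such sequences: C(23,14) = 817190
Each has probability (1/3)^14 · (2/3)^9 = 512/94143178827
P = 817190 · 512/94143178827 = 418401280/94143178827

Answer: 418401280/94143178827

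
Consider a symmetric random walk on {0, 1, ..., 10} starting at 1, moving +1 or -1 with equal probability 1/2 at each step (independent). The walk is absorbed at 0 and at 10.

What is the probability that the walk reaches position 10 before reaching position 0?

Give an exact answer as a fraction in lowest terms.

Symmetric walk (p = 1/2): the harmonic-function argument gives P(hit 10 before 0 | start at 1) = a/N.
P = 1/10 = 1/10

Answer: 1/10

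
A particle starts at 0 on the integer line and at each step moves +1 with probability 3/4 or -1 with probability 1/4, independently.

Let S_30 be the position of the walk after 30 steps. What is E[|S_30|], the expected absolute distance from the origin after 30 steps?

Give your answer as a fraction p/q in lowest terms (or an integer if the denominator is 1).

S_30 takes values m ≡ 0 (mod 2) with |m| ≤ 30; P(S_30=m) = C(30,(30+m)/2) · (3/4)^((30+m)/2) · (1/4)^((30-m)/2).
Distribution: P(S=-30)=1/1152921504606846976, P(S=-28)=45/576460752303423488, P(S=-26)=3915/1152921504606846976, P(S=-24)=27405/288230376151711744, P(S=-22)=2219805/1152921504606846976, P(S=-20)=17314479/576460752303423488, P(S=-18)=432861975/1152921504606846976, P(S=-16)=556536825/144115188075855872, P(S=-14)=38401040925/1152921504606846976, P(S=-12)=140803816725/576460752303423488, P(S=-10)=1774128090735/1152921504606846976, P(S=-8)=2419265578275/288230376151711744, P(S=-6)=45966045987225/1152921504606846976, P(S=-4)=95467941665775/576460752303423488, P(S=-2)=695552146422075/1152921504606846976, P(S=0)=139110429284415/72057594037927936, P(S=2)=6259969317798675/1152921504606846976, P(S=4)=7732903274927775/576460752303423488, P(S=6)=33509247524687025/1152921504606846976, P(S=8)=15872801459062275/288230376151711744, P(S=10)=104760489629811015/1152921504606846976, P(S=12)=74828921164150725/576460752303423488, P(S=14)=183670988312006325/1152921504606846976, P(S=16)=23957085432000825/144115188075855872, P(S=18)=167699598024005775/1152921504606846976, P(S=20)=60371855288642079/576460752303423488, P(S=22)=69659833025356245/1152921504606846976, P(S=24)=7739981447261805/288230376151711744, P(S=26)=9951404717908035/1152921504606846976, P(S=28)=1029455660473245/576460752303423488, P(S=30)=205891132094649/1152921504606846976
E[|S_30|] = Σ_m |m|·P(S_30=m) = 540590067694463235/36028797018963968

Answer: 540590067694463235/36028797018963968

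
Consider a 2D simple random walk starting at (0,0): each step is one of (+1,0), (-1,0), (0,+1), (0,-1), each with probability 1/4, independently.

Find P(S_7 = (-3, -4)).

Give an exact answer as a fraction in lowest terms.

Let h be the number of horizontal steps (so 7-h are vertical). To end at (-3,-4) need (h-3)/2 right-steps and ((7-h)-4)/2 up-steps.
Sum over h with 3 ≤ h ≤ 3, h ≡ 1 (mod 2), 7-h ≡ 0 (mod 2):
h=3: C(7,3)·C(3,0)·C(4,0) = 35·1·1 = 35
Total favorable: 35
Total paths: 4^7 = 16384
P = 35/16384 = 35/16384

Answer: 35/16384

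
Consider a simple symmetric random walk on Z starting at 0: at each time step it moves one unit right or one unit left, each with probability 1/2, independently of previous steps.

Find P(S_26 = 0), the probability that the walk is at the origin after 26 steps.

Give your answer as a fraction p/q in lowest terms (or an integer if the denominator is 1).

To return to 0 after 26 steps: need exactly 13 steps of +1 and 13 of -1.
Favorable paths: C(26,13) = 10400600
Total paths: 2^26 = 67108864
P = 10400600/67108864 = 1300075/8388608

Answer: 1300075/8388608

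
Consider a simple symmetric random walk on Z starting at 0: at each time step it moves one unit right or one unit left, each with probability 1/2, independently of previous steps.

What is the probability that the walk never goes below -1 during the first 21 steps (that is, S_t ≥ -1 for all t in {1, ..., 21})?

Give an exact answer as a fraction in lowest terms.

Let f(t,s) = #length-t paths at position s with S_1..S_t all ≥ -1.
f(t,s) = f(t-1,s-1) + f(t-1,s+1) for s ≥ -1; f(t,s) = 0 for s < -1.
t=0: f(0,0)=1
t=1: f(1,-1)=1 f(1,1)=1
t=2: f(2,0)=2 f(2,2)=1
t=3: f(3,-1)=2 f(3,1)=3 f(3,3)=1
t=4: f(4,0)=5 f(4,2)=4 f(4,4)=1
t=5: f(5,-1)=5 f(5,1)=9 f(5,3)=5 f(5,5)=1
t=6: f(6,0)=14 f(6,2)=14 f(6,4)=6 f(6,6)=1
t=7: f(7,-1)=14 f(7,1)=28 f(7,3)=20 f(7,5)=7 f(7,7)=1
t=8: f(8,0)=42 f(8,2)=48 f(8,4)=27 f(8,6)=8 f(8,8)=1
t=9: f(9,-1)=42 f(9,1)=90 f(9,3)=75 f(9,5)=35 f(9,7)=9 f(9,9)=1
t=10: f(10,0)=132 f(10,2)=165 f(10,4)=110 f(10,6)=44 f(10,8)=10 f(10,10)=1
t=11: f(11,-1)=132 f(11,1)=297 f(11,3)=275 f(11,5)=154 f(11,7)=54 f(11,9)=11 f(11,11)=1
t=12: f(12,0)=429 f(12,2)=572 f(12,4)=429 f(12,6)=208 f(12,8)=65 f(12,10)=12 f(12,12)=1
t=13: f(13,-1)=429 f(13,1)=1001 f(13,3)=1001 f(13,5)=637 f(13,7)=273 f(13,9)=77 f(13,11)=13 f(13,13)=1
t=14: f(14,0)=1430 f(14,2)=2002 f(14,4)=1638 f(14,6)=910 f(14,8)=350 f(14,10)=90 f(14,12)=14 f(14,14)=1
t=15: f(15,-1)=1430 f(15,1)=3432 f(15,3)=3640 f(15,5)=2548 f(15,7)=1260 f(15,9)=440 f(15,11)=104 f(15,13)=15 f(15,15)=1
t=16: f(16,0)=4862 f(16,2)=7072 f(16,4)=6188 f(16,6)=3808 f(16,8)=1700 f(16,10)=544 f(16,12)=119 f(16,14)=16 f(16,16)=1
t=17: f(17,-1)=4862 f(17,1)=11934 f(17,3)=13260 f(17,5)=9996 f(17,7)=5508 f(17,9)=2244 f(17,11)=663 f(17,13)=135 f(17,15)=17 f(17,17)=1
t=18: f(18,0)=16796 f(18,2)=25194 f(18,4)=23256 f(18,6)=15504 f(18,8)=7752 f(18,10)=2907 f(18,12)=798 f(18,14)=152 f(18,16)=18 f(18,18)=1
t=19: f(19,-1)=16796 f(19,1)=41990 f(19,3)=48450 f(19,5)=38760 f(19,7)=23256 f(19,9)=10659 f(19,11)=3705 f(19,13)=950 f(19,15)=170 f(19,17)=19 f(19,19)=1
t=20: f(20,0)=58786 f(20,2)=90440 f(20,4)=87210 f(20,6)=62016 f(20,8)=33915 f(20,10)=14364 f(20,12)=4655 f(20,14)=1120 f(20,16)=189 f(20,18)=20 f(20,20)=1
t=21: f(21,-1)=58786 f(21,1)=149226 f(21,3)=177650 f(21,5)=149226 f(21,7)=95931 f(21,9)=48279 f(21,11)=19019 f(21,13)=5775 f(21,15)=1309 f(21,17)=209 f(21,19)=21 f(21,21)=1
Σ_s f(21,s) = 705432
P = 705432/2097152 = 88179/262144

Answer: 88179/262144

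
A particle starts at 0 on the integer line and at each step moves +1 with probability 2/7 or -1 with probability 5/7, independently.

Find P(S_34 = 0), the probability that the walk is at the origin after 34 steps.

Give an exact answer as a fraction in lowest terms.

To be at 0 after 34 steps: need exactly 17 steps of +1 and 17 of -1.
Number of such sequences: C(34,17) = 2333606220
Each has probability (2/7)^17 · (5/7)^17 = 100000000000000000/54116956037952111668959660849
P = 2333606220 · 100000000000000000/54116956037952111668959660849 = 233360622000000000000000000/54116956037952111668959660849

Answer: 233360622000000000000000000/54116956037952111668959660849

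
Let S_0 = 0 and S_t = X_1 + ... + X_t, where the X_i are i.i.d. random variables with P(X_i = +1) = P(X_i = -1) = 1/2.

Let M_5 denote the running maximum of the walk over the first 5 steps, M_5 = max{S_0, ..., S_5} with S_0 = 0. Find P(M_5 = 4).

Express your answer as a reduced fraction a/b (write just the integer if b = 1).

Let M_5 = max(S_0,...,S_5). Use the reflection principle: for j ≥ 1, #{paths with M_5 ≥ j} = #{S_5 ≥ j} + #{S_5 ≥ j+1}.
By reflection, #{M_5 ≥ 4} = #{S_5 ≥ 4} + #{S_5 ≥ 5} = 1 + 1 = 2.
#{M_5 ≥ 5} = #{S_5 ≥ 5} + #{S_5 ≥ 6} = 1 + 0 = 1.
#{M_5 = 4} = 2 - 1 = 1.
P(M_5 = 4) = 1/32 = 1/32

Answer: 1/32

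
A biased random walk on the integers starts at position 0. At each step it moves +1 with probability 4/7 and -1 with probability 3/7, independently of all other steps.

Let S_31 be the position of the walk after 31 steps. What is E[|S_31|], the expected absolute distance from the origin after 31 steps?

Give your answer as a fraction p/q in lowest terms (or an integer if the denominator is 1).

Answer: 130443522016728409327684231/22539340290692258087863249

Derivation:
S_31 takes values m ≡ 1 (mod 2) with |m| ≤ 31; P(S_31=m) = C(31,(31+m)/2) · (4/7)^((31+m)/2) · (3/7)^((31-m)/2).
Distribution: P(S=-31)=617673396283947/157775382034845806615042743, P(S=-29)=25530500379736476/157775382034845806615042743, P(S=-27)=510610007594729520/157775382034845806615042743, P(S=-25)=6581195653443180480/157775382034845806615042743, P(S=-23)=8774927537924240640/22539340290692258087863249, P(S=-21)=63179478273054532608/22539340290692258087863249, P(S=-19)=365036985577648410624/22539340290692258087863249, P(S=-17)=12167899519254947020800/157775382034845806615042743, P(S=-15)=48671598077019788083200/157775382034845806615042743, P(S=-13)=165843963817993351987200/157775382034845806615042743, P(S=-11)=486475627199447165829120/157775382034845806615042743, P(S=-9)=176900228072526242119680/22539340290692258087863249, P(S=-7)=393111617938947204710400/22539340290692258087863249, P(S=-5)=766063665727179168153600/22539340290692258087863249, P(S=-3)=9192763988726150017843200/157775382034845806615042743, P(S=-1)=13891287805186182249185280/157775382034845806615042743, P(S=1)=18521717073581576332247040/157775382034845806615042743, P(S=3)=21790255380684207449702400/157775382034845806615042743, P(S=5)=3228185982323586288844800/22539340290692258087863249, P(S=7)=2945011773347833105612800/22539340290692258087863249, P(S=9)=2356009418678266484490240/22539340290692258087863249, P(S=11)=11518268269093747257507840/157775382034845806615042743, P(S=13)=6980768647935604398489600/157775382034845806615042743, P(S=15)=3642140164140315338342400/157775382034845806615042743, P(S=17)=1618728961840140150374400/157775382034845806615042743, P(S=19)=86332211298140808019968/22539340290692258087863249, P(S=21)=26563757322504864006144/22539340290692258087863249, P(S=23)=6558952425309842964480/22539340290692258087863249, P(S=25)=8745269900413123952640/157775382034845806615042743, P(S=27)=1206244124194913648640/157775382034845806615042743, P(S=29)=107221699928436768768/157775382034845806615042743, P(S=31)=4611686018427387904/157775382034845806615042743
E[|S_31|] = Σ_m |m|·P(S_31=m) = 130443522016728409327684231/22539340290692258087863249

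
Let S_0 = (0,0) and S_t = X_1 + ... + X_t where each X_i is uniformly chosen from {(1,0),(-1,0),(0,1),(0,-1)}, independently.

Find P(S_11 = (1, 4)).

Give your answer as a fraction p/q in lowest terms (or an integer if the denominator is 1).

Let h be the number of horizontal steps (so 11-h are vertical). To end at (1,4) need (h+1)/2 right-steps and ((11-h)+4)/2 up-steps.
Sum over h with 1 ≤ h ≤ 7, h ≡ 1 (mod 2), 11-h ≡ 0 (mod 2):
h=1: C(11,1)·C(1,1)·C(10,7) = 11·1·120 = 1320
h=3: C(11,3)·C(3,2)·C(8,6) = 165·3·28 = 13860
h=5: C(11,5)·C(5,3)·C(6,5) = 462·10·6 = 27720
h=7: C(11,7)·C(7,4)·C(4,4) = 330·35·1 = 11550
Total favorable: 54450
Total paths: 4^11 = 4194304
P = 54450/4194304 = 27225/2097152

Answer: 27225/2097152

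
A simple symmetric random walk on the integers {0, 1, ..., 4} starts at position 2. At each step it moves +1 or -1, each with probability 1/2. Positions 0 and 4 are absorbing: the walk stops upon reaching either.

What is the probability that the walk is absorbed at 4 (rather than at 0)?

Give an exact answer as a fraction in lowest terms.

Symmetric walk (p = 1/2): the harmonic-function argument gives P(hit 4 before 0 | start at 2) = a/N.
P = 2/4 = 1/2

Answer: 1/2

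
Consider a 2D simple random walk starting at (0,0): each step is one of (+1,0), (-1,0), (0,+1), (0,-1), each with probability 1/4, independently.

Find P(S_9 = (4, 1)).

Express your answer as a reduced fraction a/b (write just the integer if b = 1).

Answer: 189/16384

Derivation:
Let h be the number of horizontal steps (so 9-h are vertical). To end at (4,1) need (h+4)/2 right-steps and ((9-h)+1)/2 up-steps.
Sum over h with 4 ≤ h ≤ 8, h ≡ 0 (mod 2), 9-h ≡ 1 (mod 2):
h=4: C(9,4)·C(4,4)·C(5,3) = 126·1·10 = 1260
h=6: C(9,6)·C(6,5)·C(3,2) = 84·6·3 = 1512
h=8: C(9,8)·C(8,6)·C(1,1) = 9·28·1 = 252
Total favorable: 3024
Total paths: 4^9 = 262144
P = 3024/262144 = 189/16384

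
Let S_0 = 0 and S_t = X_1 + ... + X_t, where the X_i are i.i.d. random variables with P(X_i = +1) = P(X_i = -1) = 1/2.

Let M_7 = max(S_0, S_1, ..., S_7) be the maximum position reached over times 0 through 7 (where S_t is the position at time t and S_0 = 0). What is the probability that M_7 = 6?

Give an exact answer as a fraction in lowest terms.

Let M_7 = max(S_0,...,S_7). Use the reflection principle: for j ≥ 1, #{paths with M_7 ≥ j} = #{S_7 ≥ j} + #{S_7 ≥ j+1}.
By reflection, #{M_7 ≥ 6} = #{S_7 ≥ 6} + #{S_7 ≥ 7} = 1 + 1 = 2.
#{M_7 ≥ 7} = #{S_7 ≥ 7} + #{S_7 ≥ 8} = 1 + 0 = 1.
#{M_7 = 6} = 2 - 1 = 1.
P(M_7 = 6) = 1/128 = 1/128

Answer: 1/128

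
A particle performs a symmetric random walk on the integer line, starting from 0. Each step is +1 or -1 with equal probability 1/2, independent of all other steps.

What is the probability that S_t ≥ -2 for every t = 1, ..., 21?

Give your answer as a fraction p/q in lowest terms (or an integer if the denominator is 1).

Answer: 499681/1048576

Derivation:
Let f(t,s) = #length-t paths at position s with S_1..S_t all ≥ -2.
f(t,s) = f(t-1,s-1) + f(t-1,s+1) for s ≥ -2; f(t,s) = 0 for s < -2.
t=0: f(0,0)=1
t=1: f(1,-1)=1 f(1,1)=1
t=2: f(2,-2)=1 f(2,0)=2 f(2,2)=1
t=3: f(3,-1)=3 f(3,1)=3 f(3,3)=1
t=4: f(4,-2)=3 f(4,0)=6 f(4,2)=4 f(4,4)=1
t=5: f(5,-1)=9 f(5,1)=10 f(5,3)=5 f(5,5)=1
t=6: f(6,-2)=9 f(6,0)=19 f(6,2)=15 f(6,4)=6 f(6,6)=1
t=7: f(7,-1)=28 f(7,1)=34 f(7,3)=21 f(7,5)=7 f(7,7)=1
t=8: f(8,-2)=28 f(8,0)=62 f(8,2)=55 f(8,4)=28 f(8,6)=8 f(8,8)=1
t=9: f(9,-1)=90 f(9,1)=117 f(9,3)=83 f(9,5)=36 f(9,7)=9 f(9,9)=1
t=10: f(10,-2)=90 f(10,0)=207 f(10,2)=200 f(10,4)=119 f(10,6)=45 f(10,8)=10 f(10,10)=1
t=11: f(11,-1)=297 f(11,1)=407 f(11,3)=319 f(11,5)=164 f(11,7)=55 f(11,9)=11 f(11,11)=1
t=12: f(12,-2)=297 f(12,0)=704 f(12,2)=726 f(12,4)=483 f(12,6)=219 f(12,8)=66 f(12,10)=12 f(12,12)=1
t=13: f(13,-1)=1001 f(13,1)=1430 f(13,3)=1209 f(13,5)=702 f(13,7)=285 f(13,9)=78 f(13,11)=13 f(13,13)=1
t=14: f(14,-2)=1001 f(14,0)=2431 f(14,2)=2639 f(14,4)=1911 f(14,6)=987 f(14,8)=363 f(14,10)=91 f(14,12)=14 f(14,14)=1
t=15: f(15,-1)=3432 f(15,1)=5070 f(15,3)=4550 f(15,5)=2898 f(15,7)=1350 f(15,9)=454 f(15,11)=105 f(15,13)=15 f(15,15)=1
t=16: f(16,-2)=3432 f(16,0)=8502 f(16,2)=9620 f(16,4)=7448 f(16,6)=4248 f(16,8)=1804 f(16,10)=559 f(16,12)=120 f(16,14)=16 f(16,16)=1
t=17: f(17,-1)=11934 f(17,1)=18122 f(17,3)=17068 f(17,5)=11696 f(17,7)=6052 f(17,9)=2363 f(17,11)=679 f(17,13)=136 f(17,15)=17 f(17,17)=1
t=18: f(18,-2)=11934 f(18,0)=30056 f(18,2)=35190 f(18,4)=28764 f(18,6)=17748 f(18,8)=8415 f(18,10)=3042 f(18,12)=815 f(18,14)=153 f(18,16)=18 f(18,18)=1
t=19: f(19,-1)=41990 f(19,1)=65246 f(19,3)=63954 f(19,5)=46512 f(19,7)=26163 f(19,9)=11457 f(19,11)=3857 f(19,13)=968 f(19,15)=171 f(19,17)=19 f(19,19)=1
t=20: f(20,-2)=41990 f(20,0)=107236 f(20,2)=129200 f(20,4)=110466 f(20,6)=72675 f(20,8)=37620 f(20,10)=15314 f(20,12)=4825 f(20,14)=1139 f(20,16)=190 f(20,18)=20 f(20,20)=1
t=21: f(21,-1)=149226 f(21,1)=236436 f(21,3)=239666 f(21,5)=183141 f(21,7)=110295 f(21,9)=52934 f(21,11)=20139 f(21,13)=5964 f(21,15)=1329 f(21,17)=210 f(21,19)=21 f(21,21)=1
Σ_s f(21,s) = 999362
P = 999362/2097152 = 499681/1048576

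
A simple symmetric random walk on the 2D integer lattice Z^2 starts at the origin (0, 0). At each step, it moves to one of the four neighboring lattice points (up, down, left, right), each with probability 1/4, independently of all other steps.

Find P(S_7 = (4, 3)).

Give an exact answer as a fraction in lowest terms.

Answer: 35/16384

Derivation:
Let h be the number of horizontal steps (so 7-h are vertical). To end at (4,3) need (h+4)/2 right-steps and ((7-h)+3)/2 up-steps.
Sum over h with 4 ≤ h ≤ 4, h ≡ 0 (mod 2), 7-h ≡ 1 (mod 2):
h=4: C(7,4)·C(4,4)·C(3,3) = 35·1·1 = 35
Total favorable: 35
Total paths: 4^7 = 16384
P = 35/16384 = 35/16384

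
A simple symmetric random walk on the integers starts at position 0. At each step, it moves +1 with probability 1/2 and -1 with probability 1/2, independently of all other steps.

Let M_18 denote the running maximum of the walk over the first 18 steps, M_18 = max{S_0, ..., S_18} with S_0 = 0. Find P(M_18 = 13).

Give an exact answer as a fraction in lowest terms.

Let M_18 = max(S_0,...,S_18). Use the reflection principle: for j ≥ 1, #{paths with M_18 ≥ j} = #{S_18 ≥ j} + #{S_18 ≥ j+1}.
By reflection, #{M_18 ≥ 13} = #{S_18 ≥ 13} + #{S_18 ≥ 14} = 172 + 172 = 344.
#{M_18 ≥ 14} = #{S_18 ≥ 14} + #{S_18 ≥ 15} = 172 + 19 = 191.
#{M_18 = 13} = 344 - 191 = 153.
P(M_18 = 13) = 153/262144 = 153/262144

Answer: 153/262144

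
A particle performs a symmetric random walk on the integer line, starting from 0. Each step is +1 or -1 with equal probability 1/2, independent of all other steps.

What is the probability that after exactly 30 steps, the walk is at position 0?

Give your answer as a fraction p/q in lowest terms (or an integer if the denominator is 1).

Answer: 9694845/67108864

Derivation:
To return to 0 after 30 steps: need exactly 15 steps of +1 and 15 of -1.
Favorable paths: C(30,15) = 155117520
Total paths: 2^30 = 1073741824
P = 155117520/1073741824 = 9694845/67108864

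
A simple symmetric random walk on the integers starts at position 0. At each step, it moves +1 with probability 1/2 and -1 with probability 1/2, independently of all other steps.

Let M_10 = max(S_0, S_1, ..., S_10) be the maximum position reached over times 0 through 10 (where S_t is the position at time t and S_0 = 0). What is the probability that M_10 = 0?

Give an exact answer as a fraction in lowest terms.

Let M_10 = max(S_0,...,S_10). Use the reflection principle: for j ≥ 1, #{paths with M_10 ≥ j} = #{S_10 ≥ j} + #{S_10 ≥ j+1}.
P(M_10 ≥ 0) = 1 since S_0 = 0, so #{M_10 ≥ 0} = 1024.
#{M_10 ≥ 1} = #{S_10 ≥ 1} + #{S_10 ≥ 2} = 386 + 386 = 772.
#{M_10 = 0} = 1024 - 772 = 252.
P(M_10 = 0) = 252/1024 = 63/256

Answer: 63/256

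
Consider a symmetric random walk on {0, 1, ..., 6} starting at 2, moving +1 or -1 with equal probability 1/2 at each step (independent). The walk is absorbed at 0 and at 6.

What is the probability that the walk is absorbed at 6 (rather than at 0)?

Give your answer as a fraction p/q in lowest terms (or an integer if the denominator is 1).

Symmetric walk (p = 1/2): the harmonic-function argument gives P(hit 6 before 0 | start at 2) = a/N.
P = 2/6 = 1/3

Answer: 1/3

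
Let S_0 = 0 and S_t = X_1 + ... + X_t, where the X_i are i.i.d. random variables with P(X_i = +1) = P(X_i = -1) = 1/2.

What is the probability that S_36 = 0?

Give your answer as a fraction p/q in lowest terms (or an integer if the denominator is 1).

To return to 0 after 36 steps: need exactly 18 steps of +1 and 18 of -1.
Favorable paths: C(36,18) = 9075135300
Total paths: 2^36 = 68719476736
P = 9075135300/68719476736 = 2268783825/17179869184

Answer: 2268783825/17179869184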